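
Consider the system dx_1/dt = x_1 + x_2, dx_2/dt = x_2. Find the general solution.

x_1(t) = -K_1e^(t) - K_2te^(t) - 3K_2e^(t), x_2(t) = -K_2e^(t)

Coefficient matrix A = [[1, 1], [0, 1]].
Characteristic polynomial det(A - λI) = λ^2 - 2λ + 1 = 0.
Single eigenvalue λ = 1 with algebraic multiplicity 2.
Eigenvector v = (-1,0); generalized eigenvector w with (A-λI)w=v is (-3,-1).
General solution: e^(t)[K_1·v + K_2·(t·v + w)].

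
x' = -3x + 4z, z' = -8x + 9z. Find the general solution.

x(t) = c_1e^(5t) - c_2e^(t), z(t) = 2c_1e^(5t) - c_2e^(t)

Coefficient matrix A = [[-3, 4], [-8, 9]].
Characteristic polynomial det(A - λI) = λ^2 - 6λ + 5 = 0.
Eigenvalues λ = 5, 1.
For λ=5: (A-λI) row 1 is [-8, 4], so an eigenvector is (1, 2).
For λ=1: (A-λI) row 1 is [-4, 4], so an eigenvector is (-1, -1).
General solution: c_1e^(5t)(1,2) + c_2e^(t)(-1,-1).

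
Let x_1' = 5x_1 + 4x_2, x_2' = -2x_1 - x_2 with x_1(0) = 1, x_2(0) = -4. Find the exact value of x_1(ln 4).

A = [[5,4],[-2,-1]]; eigenvalues λ = 1, 3.
Eigenvectors: (-1,1) for λ=1, (-2,1) for λ=3.
From the initial condition, c_1 = -7, c_2 = 3.
x_1(ln 4) = (-7)(4^1)(-1) + (3)(4^3)(-2) = -356.

-356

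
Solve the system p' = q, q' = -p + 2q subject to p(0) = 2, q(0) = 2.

p(t) = 2e^(t), q(t) = 2e^(t)

Coefficient matrix A = [[0, 1], [-1, 2]].
Characteristic polynomial det(A - λI) = λ^2 - 2λ + 1 = 0.
Single eigenvalue λ = 1 with algebraic multiplicity 2.
Eigenvector v = (-1,-1); generalized eigenvector w with (A-λI)w=v is (3,2).
General solution: e^(t)[c_1·v + c_2·(t·v + w)].
Applying p(0)=2, q(0)=2 gives c_1=-2, c_2=0.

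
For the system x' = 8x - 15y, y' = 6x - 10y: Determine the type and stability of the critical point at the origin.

A = [[8,-15],[6,-10]]; det(A-λI) = λ^2 + 2λ + 10.
λ = -1 ± 3i: negative real part.

stable spiral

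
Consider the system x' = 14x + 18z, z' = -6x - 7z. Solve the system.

x(t) = 3K_1e^(2t) - 2K_2e^(5t), z(t) = -2K_1e^(2t) + K_2e^(5t)

Coefficient matrix A = [[14, 18], [-6, -7]].
Characteristic polynomial det(A - λI) = λ^2 - 7λ + 10 = 0.
Eigenvalues λ = 2, 5.
For λ=2: (A-λI) row 1 is [12, 18], so an eigenvector is (3, -2).
For λ=5: (A-λI) row 1 is [9, 18], so an eigenvector is (-2, 1).
General solution: K_1e^(2t)(3,-2) + K_2e^(5t)(-2,1).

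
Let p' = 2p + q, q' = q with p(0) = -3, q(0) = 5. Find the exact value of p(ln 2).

A = [[2,1],[0,1]]; eigenvalues λ = 1, 2.
Eigenvectors: (-1,1) for λ=1, (1,0) for λ=2.
From the initial condition, c_1 = 5, c_2 = 2.
p(ln 2) = (5)(2^1)(-1) + (2)(2^2)(1) = -2.

-2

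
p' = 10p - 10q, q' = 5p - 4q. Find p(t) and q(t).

p(t) = -c_1e^(3t)sin(t) - 3c_1e^(3t)cos(t) - 3c_2e^(3t)sin(t) + c_2e^(3t)cos(t), q(t) = -c_1e^(3t)sin(t) - 2c_1e^(3t)cos(t) - 2c_2e^(3t)sin(t) + c_2e^(3t)cos(t)

Coefficient matrix A = [[10, -10], [5, -4]].
Characteristic polynomial det(A - λI) = λ^2 - 6λ + 10 = 0.
Eigenvalues λ = 3 ± i (complex conjugate pair).
For λ=3+i: an eigenvector is (-3,-2) - i(-1,-1) = (-3 + i, -2 + i).
A real fundamental pair from Re and Im of e^((3+i)t)v: X_1 = e^(3t)(cos(t)·(-3,-2) + sin(t)·(-1,-1)), X_2 = e^(3t)(sin(t)·(-3,-2) - cos(t)·(-1,-1)).
General solution: c_1X_1 + c_2X_2.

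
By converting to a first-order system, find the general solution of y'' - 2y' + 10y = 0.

y(t) = K_1e^(t)cos(3t) + K_2e^(t)sin(3t)

Let x_1 = y, x_2 = y'. Then x_1' = x_2 and x_2' = -10x_1 + 2x_2.
A = [[0,1],[-10,2]]; det(A-λI) = λ^2 - 2λ + 10.
Eigenvalues λ = 1 ± 3i.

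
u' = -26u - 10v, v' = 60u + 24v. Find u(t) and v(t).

Coefficient matrix A = [[-26, -10], [60, 24]].
Characteristic polynomial det(A - λI) = λ^2 + 2λ - 24 = 0.
Eigenvalues λ = -6, 4.
For λ=-6: (A-λI) row 1 is [-20, -10], so an eigenvector is (1, -2).
For λ=4: (A-λI) row 1 is [-30, -10], so an eigenvector is (-1, 3).
General solution: K_1e^(-6t)(1,-2) + K_2e^(4t)(-1,3).

u(t) = K_1e^(-6t) - K_2e^(4t), v(t) = -2K_1e^(-6t) + 3K_2e^(4t)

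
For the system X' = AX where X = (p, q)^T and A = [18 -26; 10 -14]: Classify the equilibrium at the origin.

A = [[18,-26],[10,-14]]; det(A-λI) = λ^2 - 4λ + 8.
λ = 2 ± 2i: positive real part.

unstable spiral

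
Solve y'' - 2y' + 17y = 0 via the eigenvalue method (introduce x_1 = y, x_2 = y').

Let x_1 = y, x_2 = y'. Then x_1' = x_2 and x_2' = -17x_1 + 2x_2.
A = [[0,1],[-17,2]]; det(A-λI) = λ^2 - 2λ + 17.
Eigenvalues λ = 1 ± 4i.

y(t) = C_1e^(t)cos(4t) + C_2e^(t)sin(4t)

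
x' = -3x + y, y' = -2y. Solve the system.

x(t) = K_1e^(-2t) - K_2e^(-3t), y(t) = K_1e^(-2t)

Coefficient matrix A = [[-3, 1], [0, -2]].
Characteristic polynomial det(A - λI) = λ^2 + 5λ + 6 = 0.
Eigenvalues λ = -2, -3.
For λ=-2: (A-λI) row 1 is [-1, 1], so an eigenvector is (1, 1).
For λ=-3: (A-λI) row 1 is [0, 1], so an eigenvector is (-1, 0).
General solution: K_1e^(-2t)(1,1) + K_2e^(-3t)(-1,0).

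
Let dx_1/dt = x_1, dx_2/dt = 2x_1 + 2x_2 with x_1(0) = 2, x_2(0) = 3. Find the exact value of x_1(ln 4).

A = [[1,0],[2,2]]; eigenvalues λ = 2, 1.
Eigenvectors: (0,-1) for λ=2, (-1,2) for λ=1.
From the initial condition, c_1 = -7, c_2 = -2.
x_1(ln 4) = (-7)(4^2)(0) + (-2)(4^1)(-1) = 8.

8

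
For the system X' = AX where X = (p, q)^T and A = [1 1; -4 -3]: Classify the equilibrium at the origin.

stable improper node

A = [[1,1],[-4,-3]]; det(A-λI) = λ^2 + 2λ + 1.
repeated λ = -1 with a single eigenvector.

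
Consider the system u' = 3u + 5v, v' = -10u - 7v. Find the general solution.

u(t) = c_1e^(-2t)cos(5t) + c_2e^(-2t)sin(5t), v(t) = -c_1e^(-2t)sin(5t) - c_1e^(-2t)cos(5t) - c_2e^(-2t)sin(5t) + c_2e^(-2t)cos(5t)

Coefficient matrix A = [[3, 5], [-10, -7]].
Characteristic polynomial det(A - λI) = λ^2 + 4λ + 29 = 0.
Eigenvalues λ = -2 ± 5i (complex conjugate pair).
For λ=-2+5i: an eigenvector is (1,-1) - i(0,-1) = (1, -1 + i).
A real fundamental pair from Re and Im of e^((-2+5i)t)v: X_1 = e^(-2t)(cos(5t)·(1,-1) + sin(5t)·(0,-1)), X_2 = e^(-2t)(sin(5t)·(1,-1) - cos(5t)·(0,-1)).
General solution: c_1X_1 + c_2X_2.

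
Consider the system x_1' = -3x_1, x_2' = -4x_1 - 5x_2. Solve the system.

Coefficient matrix A = [[-3, 0], [-4, -5]].
Characteristic polynomial det(A - λI) = λ^2 + 8λ + 15 = 0.
Eigenvalues λ = -5, -3.
For λ=-5: (A-λI) row 1 is [2, 0], so an eigenvector is (0, 1).
For λ=-3: (A-λI) row 2 is [-4, -2], so an eigenvector is (1, -2).
General solution: K_1e^(-5t)(0,1) + K_2e^(-3t)(1,-2).

x_1(t) = K_2e^(-3t), x_2(t) = K_1e^(-5t) - 2K_2e^(-3t)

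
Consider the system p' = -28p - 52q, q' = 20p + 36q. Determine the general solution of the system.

Coefficient matrix A = [[-28, -52], [20, 36]].
Characteristic polynomial det(A - λI) = λ^2 - 8λ + 32 = 0.
Eigenvalues λ = 4 ± 4i (complex conjugate pair).
For λ=4+4i: an eigenvector is (3,-2) - i(2,-1) = (3 - 2i, -2 + i).
A real fundamental pair from Re and Im of e^((4+4i)t)v: X_1 = e^(4t)(cos(4t)·(3,-2) + sin(4t)·(2,-1)), X_2 = e^(4t)(sin(4t)·(3,-2) - cos(4t)·(2,-1)).
General solution: c_1X_1 + c_2X_2.

p(t) = 2c_1e^(4t)sin(4t) + 3c_1e^(4t)cos(4t) + 3c_2e^(4t)sin(4t) - 2c_2e^(4t)cos(4t), q(t) = -c_1e^(4t)sin(4t) - 2c_1e^(4t)cos(4t) - 2c_2e^(4t)sin(4t) + c_2e^(4t)cos(4t)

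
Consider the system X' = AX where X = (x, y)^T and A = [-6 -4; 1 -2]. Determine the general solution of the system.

x(t) = 2C_1e^(-4t) + 2C_2te^(-4t) + 3C_2e^(-4t), y(t) = -C_1e^(-4t) - C_2te^(-4t) - 2C_2e^(-4t)

Coefficient matrix A = [[-6, -4], [1, -2]].
Characteristic polynomial det(A - λI) = λ^2 + 8λ + 16 = 0.
Single eigenvalue λ = -4 with algebraic multiplicity 2.
Eigenvector v = (2,-1); generalized eigenvector w with (A-λI)w=v is (3,-2).
General solution: e^(-4t)[C_1·v + C_2·(t·v + w)].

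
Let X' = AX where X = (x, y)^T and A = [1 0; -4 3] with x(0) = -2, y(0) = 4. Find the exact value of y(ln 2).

56

A = [[1,0],[-4,3]]; eigenvalues λ = 3, 1.
Eigenvectors: (0,-1) for λ=3, (1,2) for λ=1.
From the initial condition, c_1 = -8, c_2 = -2.
y(ln 2) = (-8)(2^3)(-1) + (-2)(2^1)(2) = 56.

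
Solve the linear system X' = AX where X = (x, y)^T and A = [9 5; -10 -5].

x(t) = -K_1e^(2t)sin(t) + 2K_1e^(2t)cos(t) + 2K_2e^(2t)sin(t) + K_2e^(2t)cos(t), y(t) = K_1e^(2t)sin(t) - 3K_1e^(2t)cos(t) - 3K_2e^(2t)sin(t) - K_2e^(2t)cos(t)

Coefficient matrix A = [[9, 5], [-10, -5]].
Characteristic polynomial det(A - λI) = λ^2 - 4λ + 5 = 0.
Eigenvalues λ = 2 ± i (complex conjugate pair).
For λ=2+i: an eigenvector is (2,-3) - i(-1,1) = (2 + i, -3 - i).
A real fundamental pair from Re and Im of e^((2+i)t)v: X_1 = e^(2t)(cos(t)·(2,-3) + sin(t)·(-1,1)), X_2 = e^(2t)(sin(t)·(2,-3) - cos(t)·(-1,1)).
General solution: K_1X_1 + K_2X_2.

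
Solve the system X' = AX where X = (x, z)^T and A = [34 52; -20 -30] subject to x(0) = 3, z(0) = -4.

x(t) = -28e^(2t)sin(4t) + 3e^(2t)cos(4t), z(t) = 17e^(2t)sin(4t) - 4e^(2t)cos(4t)

Coefficient matrix A = [[34, 52], [-20, -30]].
Characteristic polynomial det(A - λI) = λ^2 - 4λ + 20 = 0.
Eigenvalues λ = 2 ± 4i (complex conjugate pair).
For λ=2+4i: an eigenvector is (2,-1) - i(3,-2) = (2 - 3i, -1 + 2i).
A real fundamental pair from Re and Im of e^((2+4i)t)v: X_1 = e^(2t)(cos(4t)·(2,-1) + sin(4t)·(3,-2)), X_2 = e^(2t)(sin(4t)·(2,-1) - cos(4t)·(3,-2)).
General solution: K_1X_1 + K_2X_2.
Applying x(0)=3, z(0)=-4 gives K_1=-6, K_2=-5.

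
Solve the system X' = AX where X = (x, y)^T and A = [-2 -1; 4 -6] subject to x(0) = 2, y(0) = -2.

Coefficient matrix A = [[-2, -1], [4, -6]].
Characteristic polynomial det(A - λI) = λ^2 + 8λ + 16 = 0.
Single eigenvalue λ = -4 with algebraic multiplicity 2.
Eigenvector v = (1,2); generalized eigenvector w with (A-λI)w=v is (1,1).
General solution: e^(-4t)[c_1·v + c_2·(t·v + w)].
Applying x(0)=2, y(0)=-2 gives c_1=-4, c_2=6.

x(t) = 6te^(-4t) + 2e^(-4t), y(t) = 12te^(-4t) - 2e^(-4t)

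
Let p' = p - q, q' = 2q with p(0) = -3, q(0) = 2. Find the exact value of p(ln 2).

A = [[1,-1],[0,2]]; eigenvalues λ = 1, 2.
Eigenvectors: (-1,0) for λ=1, (-1,1) for λ=2.
From the initial condition, c_1 = 1, c_2 = 2.
p(ln 2) = (1)(2^1)(-1) + (2)(2^2)(-1) = -10.

-10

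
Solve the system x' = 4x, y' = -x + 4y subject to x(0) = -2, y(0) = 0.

x(t) = -2e^(4t), y(t) = 2te^(4t)

Coefficient matrix A = [[4, 0], [-1, 4]].
Characteristic polynomial det(A - λI) = λ^2 - 8λ + 16 = 0.
Single eigenvalue λ = 4 with algebraic multiplicity 2.
Eigenvector v = (0,1); generalized eigenvector w with (A-λI)w=v is (-1,-3).
General solution: e^(4t)[c_1·v + c_2·(t·v + w)].
Applying x(0)=-2, y(0)=0 gives c_1=6, c_2=2.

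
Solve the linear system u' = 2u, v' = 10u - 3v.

u(t) = C_2e^(2t), v(t) = -C_1e^(-3t) + 2C_2e^(2t)

Coefficient matrix A = [[2, 0], [10, -3]].
Characteristic polynomial det(A - λI) = λ^2 + λ - 6 = 0.
Eigenvalues λ = -3, 2.
For λ=-3: (A-λI) row 1 is [5, 0], so an eigenvector is (0, -1).
For λ=2: (A-λI) row 2 is [10, -5], so an eigenvector is (1, 2).
General solution: C_1e^(-3t)(0,-1) + C_2e^(2t)(1,2).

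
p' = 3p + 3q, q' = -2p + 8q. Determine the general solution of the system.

Coefficient matrix A = [[3, 3], [-2, 8]].
Characteristic polynomial det(A - λI) = λ^2 - 11λ + 30 = 0.
Eigenvalues λ = 5, 6.
For λ=5: (A-λI) row 1 is [-2, 3], so an eigenvector is (-3, -2).
For λ=6: (A-λI) row 1 is [-3, 3], so an eigenvector is (1, 1).
General solution: C_1e^(5t)(-3,-2) + C_2e^(6t)(1,1).

p(t) = -3C_1e^(5t) + C_2e^(6t), q(t) = -2C_1e^(5t) + C_2e^(6t)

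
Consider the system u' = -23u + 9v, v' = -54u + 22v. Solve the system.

Coefficient matrix A = [[-23, 9], [-54, 22]].
Characteristic polynomial det(A - λI) = λ^2 + λ - 20 = 0.
Eigenvalues λ = 4, -5.
For λ=4: (A-λI) row 1 is [-27, 9], so an eigenvector is (1, 3).
For λ=-5: (A-λI) row 1 is [-18, 9], so an eigenvector is (1, 2).
General solution: C_1e^(4t)(1,3) + C_2e^(-5t)(1,2).

u(t) = C_1e^(4t) + C_2e^(-5t), v(t) = 3C_1e^(4t) + 2C_2e^(-5t)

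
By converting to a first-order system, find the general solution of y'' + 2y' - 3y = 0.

Let x_1 = y, x_2 = y'. Then x_1' = x_2 and x_2' = 3x_1 - 2x_2.
A = [[0,1],[3,-2]]; det(A-λI) = λ^2 + 2λ - 3.
Eigenvalues λ = -3, 1 with eigenvectors (1,-3), (1,1).

y(t) = c_1e^(-3t) + c_2e^(t)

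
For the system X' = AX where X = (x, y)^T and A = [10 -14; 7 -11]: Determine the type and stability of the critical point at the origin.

A = [[10,-14],[7,-11]]; det(A-λI) = λ^2 + λ - 12.
λ = 3, -4: opposite signs.

saddle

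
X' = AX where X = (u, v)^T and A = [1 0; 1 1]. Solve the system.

Coefficient matrix A = [[1, 0], [1, 1]].
Characteristic polynomial det(A - λI) = λ^2 - 2λ + 1 = 0.
Single eigenvalue λ = 1 with algebraic multiplicity 2.
Eigenvector v = (0,1); generalized eigenvector w with (A-λI)w=v is (1,-2).
General solution: e^(t)[c_1·v + c_2·(t·v + w)].

u(t) = c_2e^(t), v(t) = c_1e^(t) + c_2te^(t) - 2c_2e^(t)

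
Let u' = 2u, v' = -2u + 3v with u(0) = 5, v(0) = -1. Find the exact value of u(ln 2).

20

A = [[2,0],[-2,3]]; eigenvalues λ = 3, 2.
Eigenvectors: (0,-1) for λ=3, (-1,-2) for λ=2.
From the initial condition, c_1 = 11, c_2 = -5.
u(ln 2) = (11)(2^3)(0) + (-5)(2^2)(-1) = 20.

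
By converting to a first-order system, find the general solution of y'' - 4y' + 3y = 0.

y(t) = C_1e^(3t) + C_2e^(t)

Let x_1 = y, x_2 = y'. Then x_1' = x_2 and x_2' = -3x_1 + 4x_2.
A = [[0,1],[-3,4]]; det(A-λI) = λ^2 - 4λ + 3.
Eigenvalues λ = 3, 1 with eigenvectors (1,3), (1,1).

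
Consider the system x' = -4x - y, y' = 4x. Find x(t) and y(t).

Coefficient matrix A = [[-4, -1], [4, 0]].
Characteristic polynomial det(A - λI) = λ^2 + 4λ + 4 = 0.
Single eigenvalue λ = -2 with algebraic multiplicity 2.
Eigenvector v = (-1,2); generalized eigenvector w with (A-λI)w=v is (2,-3).
General solution: e^(-2t)[C_1·v + C_2·(t·v + w)].

x(t) = -C_1e^(-2t) - C_2te^(-2t) + 2C_2e^(-2t), y(t) = 2C_1e^(-2t) + 2C_2te^(-2t) - 3C_2e^(-2t)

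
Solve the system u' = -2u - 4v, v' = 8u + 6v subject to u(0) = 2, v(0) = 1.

Coefficient matrix A = [[-2, -4], [8, 6]].
Characteristic polynomial det(A - λI) = λ^2 - 4λ + 20 = 0.
Eigenvalues λ = 2 ± 4i (complex conjugate pair).
For λ=2+4i: an eigenvector is (-1,1) - i(0,-1) = (-1, 1 + i).
A real fundamental pair from Re and Im of e^((2+4i)t)v: X_1 = e^(2t)(cos(4t)·(-1,1) + sin(4t)·(0,-1)), X_2 = e^(2t)(sin(4t)·(-1,1) - cos(4t)·(0,-1)).
General solution: C_1X_1 + C_2X_2.
Applying u(0)=2, v(0)=1 gives C_1=-2, C_2=3.

u(t) = -3e^(2t)sin(4t) + 2e^(2t)cos(4t), v(t) = 5e^(2t)sin(4t) + e^(2t)cos(4t)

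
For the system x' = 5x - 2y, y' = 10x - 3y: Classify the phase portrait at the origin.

A = [[5,-2],[10,-3]]; det(A-λI) = λ^2 - 2λ + 5.
λ = 1 ± 2i: positive real part.

unstable spiral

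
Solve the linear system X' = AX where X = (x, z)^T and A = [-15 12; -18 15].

Coefficient matrix A = [[-15, 12], [-18, 15]].
Characteristic polynomial det(A - λI) = λ^2 - 9 = 0.
Eigenvalues λ = -3, 3.
For λ=-3: (A-λI) row 1 is [-12, 12], so an eigenvector is (1, 1).
For λ=3: (A-λI) row 1 is [-18, 12], so an eigenvector is (-2, -3).
General solution: K_1e^(-3t)(1,1) + K_2e^(3t)(-2,-3).

x(t) = K_1e^(-3t) - 2K_2e^(3t), z(t) = K_1e^(-3t) - 3K_2e^(3t)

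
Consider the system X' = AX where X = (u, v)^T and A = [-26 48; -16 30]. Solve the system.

Coefficient matrix A = [[-26, 48], [-16, 30]].
Characteristic polynomial det(A - λI) = λ^2 - 4λ - 12 = 0.
Eigenvalues λ = 6, -2.
For λ=6: (A-λI) row 1 is [-32, 48], so an eigenvector is (3, 2).
For λ=-2: (A-λI) row 1 is [-24, 48], so an eigenvector is (2, 1).
General solution: K_1e^(6t)(3,2) + K_2e^(-2t)(2,1).

u(t) = 3K_1e^(6t) + 2K_2e^(-2t), v(t) = 2K_1e^(6t) + K_2e^(-2t)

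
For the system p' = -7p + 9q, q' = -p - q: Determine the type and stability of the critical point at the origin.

stable improper node

A = [[-7,9],[-1,-1]]; det(A-λI) = λ^2 + 8λ + 16.
repeated λ = -4 with a single eigenvector.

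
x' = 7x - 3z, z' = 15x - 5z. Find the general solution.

Coefficient matrix A = [[7, -3], [15, -5]].
Characteristic polynomial det(A - λI) = λ^2 - 2λ + 10 = 0.
Eigenvalues λ = 1 ± 3i (complex conjugate pair).
For λ=1+3i: an eigenvector is (-1,-2) - i(0,-1) = (-1, -2 + i).
A real fundamental pair from Re and Im of e^((1+3i)t)v: X_1 = e^(t)(cos(3t)·(-1,-2) + sin(3t)·(0,-1)), X_2 = e^(t)(sin(3t)·(-1,-2) - cos(3t)·(0,-1)).
General solution: c_1X_1 + c_2X_2.

x(t) = -c_1e^(t)cos(3t) - c_2e^(t)sin(3t), z(t) = -c_1e^(t)sin(3t) - 2c_1e^(t)cos(3t) - 2c_2e^(t)sin(3t) + c_2e^(t)cos(3t)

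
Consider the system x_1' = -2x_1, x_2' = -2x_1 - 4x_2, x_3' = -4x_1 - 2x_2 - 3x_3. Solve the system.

x_1(t) = K_1e^(-2t), x_2(t) = -K_1e^(-2t) + K_3e^(-4t), x_3(t) = -2K_1e^(-2t) + K_2e^(-3t) + 2K_3e^(-4t)

Coefficient matrix A = [[-2, 0, 0], [-2, -4, 0], [-4, -2, -3]].
det(A - λI) = 0 gives eigenvalues λ = -2, -3, -4.
For λ=-2: eigenvector (1,-1,-2).
For λ=-3: eigenvector (0,0,1).
For λ=-4: eigenvector (0,1,2).
General solution: K_1e^(-2t)(1,-1,-2) + K_2e^(-3t)(0,0,1) + K_3e^(-4t)(0,1,2).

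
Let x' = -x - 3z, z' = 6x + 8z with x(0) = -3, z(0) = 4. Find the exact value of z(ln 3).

A = [[-1,-3],[6,8]]; eigenvalues λ = 5, 2.
Eigenvectors: (1,-2) for λ=5, (1,-1) for λ=2.
From the initial condition, c_1 = -1, c_2 = -2.
z(ln 3) = (-1)(3^5)(-2) + (-2)(3^2)(-1) = 504.

504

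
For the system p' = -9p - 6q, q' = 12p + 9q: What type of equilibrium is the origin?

saddle

A = [[-9,-6],[12,9]]; det(A-λI) = λ^2 - 9.
λ = -3, 3: opposite signs.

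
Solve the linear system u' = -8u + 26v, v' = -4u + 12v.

Coefficient matrix A = [[-8, 26], [-4, 12]].
Characteristic polynomial det(A - λI) = λ^2 - 4λ + 8 = 0.
Eigenvalues λ = 2 ± 2i (complex conjugate pair).
For λ=2+2i: an eigenvector is (3,1) - i(-2,-1) = (3 + 2i, 1 + i).
A real fundamental pair from Re and Im of e^((2+2i)t)v: X_1 = e^(2t)(cos(2t)·(3,1) + sin(2t)·(-2,-1)), X_2 = e^(2t)(sin(2t)·(3,1) - cos(2t)·(-2,-1)).
General solution: C_1X_1 + C_2X_2.

u(t) = -2C_1e^(2t)sin(2t) + 3C_1e^(2t)cos(2t) + 3C_2e^(2t)sin(2t) + 2C_2e^(2t)cos(2t), v(t) = -C_1e^(2t)sin(2t) + C_1e^(2t)cos(2t) + C_2e^(2t)sin(2t) + C_2e^(2t)cos(2t)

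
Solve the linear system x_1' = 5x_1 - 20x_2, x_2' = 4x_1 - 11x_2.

x_1(t) = K_1e^(-3t)sin(4t) - 2K_1e^(-3t)cos(4t) - 2K_2e^(-3t)sin(4t) - K_2e^(-3t)cos(4t), x_2(t) = -K_1e^(-3t)cos(4t) - K_2e^(-3t)sin(4t)

Coefficient matrix A = [[5, -20], [4, -11]].
Characteristic polynomial det(A - λI) = λ^2 + 6λ + 25 = 0.
Eigenvalues λ = -3 ± 4i (complex conjugate pair).
For λ=-3+4i: an eigenvector is (-2,-1) - i(1,0) = (-2 - i, -1).
A real fundamental pair from Re and Im of e^((-3+4i)t)v: X_1 = e^(-3t)(cos(4t)·(-2,-1) + sin(4t)·(1,0)), X_2 = e^(-3t)(sin(4t)·(-2,-1) - cos(4t)·(1,0)).
General solution: K_1X_1 + K_2X_2.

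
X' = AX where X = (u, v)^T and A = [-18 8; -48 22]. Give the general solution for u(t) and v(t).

u(t) = -K_1e^(-2t) - K_2e^(6t), v(t) = -2K_1e^(-2t) - 3K_2e^(6t)

Coefficient matrix A = [[-18, 8], [-48, 22]].
Characteristic polynomial det(A - λI) = λ^2 - 4λ - 12 = 0.
Eigenvalues λ = -2, 6.
For λ=-2: (A-λI) row 1 is [-16, 8], so an eigenvector is (-1, -2).
For λ=6: (A-λI) row 1 is [-24, 8], so an eigenvector is (-1, -3).
General solution: K_1e^(-2t)(-1,-2) + K_2e^(6t)(-1,-3).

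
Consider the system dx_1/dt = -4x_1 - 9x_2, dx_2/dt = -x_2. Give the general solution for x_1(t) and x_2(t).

Coefficient matrix A = [[-4, -9], [0, -1]].
Characteristic polynomial det(A - λI) = λ^2 + 5λ + 4 = 0.
Eigenvalues λ = -1, -4.
For λ=-1: (A-λI) row 1 is [-3, -9], so an eigenvector is (-3, 1).
For λ=-4: (A-λI) row 1 is [0, -9], so an eigenvector is (-1, 0).
General solution: K_1e^(-t)(-3,1) + K_2e^(-4t)(-1,0).

x_1(t) = -3K_1e^(-t) - K_2e^(-4t), x_2(t) = K_1e^(-t)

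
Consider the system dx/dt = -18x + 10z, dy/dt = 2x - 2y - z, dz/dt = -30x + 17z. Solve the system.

x(t) = -2C_1e^(-3t) + C_3e^(2t), y(t) = C_1e^(-3t) + C_2e^(-2t), z(t) = -3C_1e^(-3t) + 2C_3e^(2t)

Coefficient matrix A = [[-18, 0, 10], [2, -2, -1], [-30, 0, 17]].
det(A - λI) = 0 gives eigenvalues λ = -3, -2, 2.
For λ=-3: eigenvector (-2,1,-3).
For λ=-2: eigenvector (0,1,0).
For λ=2: eigenvector (1,0,2).
General solution: C_1e^(-3t)(-2,1,-3) + C_2e^(-2t)(0,1,0) + C_3e^(2t)(1,0,2).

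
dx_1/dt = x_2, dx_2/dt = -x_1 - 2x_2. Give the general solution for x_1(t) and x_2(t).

x_1(t) = K_1e^(-t) + K_2te^(-t) + 3K_2e^(-t), x_2(t) = -K_1e^(-t) - K_2te^(-t) - 2K_2e^(-t)

Coefficient matrix A = [[0, 1], [-1, -2]].
Characteristic polynomial det(A - λI) = λ^2 + 2λ + 1 = 0.
Single eigenvalue λ = -1 with algebraic multiplicity 2.
Eigenvector v = (1,-1); generalized eigenvector w with (A-λI)w=v is (3,-2).
General solution: e^(-t)[K_1·v + K_2·(t·v + w)].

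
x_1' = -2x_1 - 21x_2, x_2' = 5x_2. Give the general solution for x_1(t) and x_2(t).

x_1(t) = -3c_1e^(5t) - c_2e^(-2t), x_2(t) = c_1e^(5t)

Coefficient matrix A = [[-2, -21], [0, 5]].
Characteristic polynomial det(A - λI) = λ^2 - 3λ - 10 = 0.
Eigenvalues λ = 5, -2.
For λ=5: (A-λI) row 1 is [-7, -21], so an eigenvector is (-3, 1).
For λ=-2: (A-λI) row 1 is [0, -21], so an eigenvector is (-1, 0).
General solution: c_1e^(5t)(-3,1) + c_2e^(-2t)(-1,0).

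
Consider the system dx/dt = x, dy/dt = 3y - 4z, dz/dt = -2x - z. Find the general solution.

x(t) = K_1e^(t), y(t) = -2K_1e^(t) + K_2e^(-t) + K_3e^(3t), z(t) = -K_1e^(t) + K_2e^(-t)

Coefficient matrix A = [[1, 0, 0], [0, 3, -4], [-2, 0, -1]].
det(A - λI) = 0 gives eigenvalues λ = 1, -1, 3.
For λ=1: eigenvector (1,-2,-1).
For λ=-1: eigenvector (0,1,1).
For λ=3: eigenvector (0,1,0).
General solution: K_1e^(t)(1,-2,-1) + K_2e^(-t)(0,1,1) + K_3e^(3t)(0,1,0).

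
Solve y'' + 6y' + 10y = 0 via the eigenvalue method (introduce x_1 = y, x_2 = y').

Let x_1 = y, x_2 = y'. Then x_1' = x_2 and x_2' = -10x_1 - 6x_2.
A = [[0,1],[-10,-6]]; det(A-λI) = λ^2 + 6λ + 10.
Eigenvalues λ = -3 ± i.

y(t) = c_1e^(-3t)cos(t) + c_2e^(-3t)sin(t)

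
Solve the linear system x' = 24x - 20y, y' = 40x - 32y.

Coefficient matrix A = [[24, -20], [40, -32]].
Characteristic polynomial det(A - λI) = λ^2 + 8λ + 32 = 0.
Eigenvalues λ = -4 ± 4i (complex conjugate pair).
For λ=-4+4i: an eigenvector is (1,1) - i(2,3) = (1 - 2i, 1 - 3i).
A real fundamental pair from Re and Im of e^((-4+4i)t)v: X_1 = e^(-4t)(cos(4t)·(1,1) + sin(4t)·(2,3)), X_2 = e^(-4t)(sin(4t)·(1,1) - cos(4t)·(2,3)).
General solution: C_1X_1 + C_2X_2.

x(t) = 2C_1e^(-4t)sin(4t) + C_1e^(-4t)cos(4t) + C_2e^(-4t)sin(4t) - 2C_2e^(-4t)cos(4t), y(t) = 3C_1e^(-4t)sin(4t) + C_1e^(-4t)cos(4t) + C_2e^(-4t)sin(4t) - 3C_2e^(-4t)cos(4t)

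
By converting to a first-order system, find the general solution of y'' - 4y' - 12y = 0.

Let x_1 = y, x_2 = y'. Then x_1' = x_2 and x_2' = 12x_1 + 4x_2.
A = [[0,1],[12,4]]; det(A-λI) = λ^2 - 4λ - 12.
Eigenvalues λ = -2, 6 with eigenvectors (1,-2), (1,6).

y(t) = c_1e^(-2t) + c_2e^(6t)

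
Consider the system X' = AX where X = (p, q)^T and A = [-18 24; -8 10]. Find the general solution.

p(t) = -3c_1e^(-2t) + 2c_2e^(-6t), q(t) = -2c_1e^(-2t) + c_2e^(-6t)

Coefficient matrix A = [[-18, 24], [-8, 10]].
Characteristic polynomial det(A - λI) = λ^2 + 8λ + 12 = 0.
Eigenvalues λ = -2, -6.
For λ=-2: (A-λI) row 1 is [-16, 24], so an eigenvector is (-3, -2).
For λ=-6: (A-λI) row 1 is [-12, 24], so an eigenvector is (2, 1).
General solution: c_1e^(-2t)(-3,-2) + c_2e^(-6t)(2,1).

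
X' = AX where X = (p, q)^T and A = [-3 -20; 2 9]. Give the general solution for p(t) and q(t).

p(t) = -3K_1e^(3t)sin(2t) + K_1e^(3t)cos(2t) + K_2e^(3t)sin(2t) + 3K_2e^(3t)cos(2t), q(t) = K_1e^(3t)sin(2t) - K_2e^(3t)cos(2t)

Coefficient matrix A = [[-3, -20], [2, 9]].
Characteristic polynomial det(A - λI) = λ^2 - 6λ + 13 = 0.
Eigenvalues λ = 3 ± 2i (complex conjugate pair).
For λ=3+2i: an eigenvector is (1,0) - i(-3,1) = (1 + 3i, 0 - i).
A real fundamental pair from Re and Im of e^((3+2i)t)v: X_1 = e^(3t)(cos(2t)·(1,0) + sin(2t)·(-3,1)), X_2 = e^(3t)(sin(2t)·(1,0) - cos(2t)·(-3,1)).
General solution: K_1X_1 + K_2X_2.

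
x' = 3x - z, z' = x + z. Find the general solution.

x(t) = -K_1e^(2t) - K_2te^(2t), z(t) = -K_1e^(2t) - K_2te^(2t) + K_2e^(2t)

Coefficient matrix A = [[3, -1], [1, 1]].
Characteristic polynomial det(A - λI) = λ^2 - 4λ + 4 = 0.
Single eigenvalue λ = 2 with algebraic multiplicity 2.
Eigenvector v = (-1,-1); generalized eigenvector w with (A-λI)w=v is (0,1).
General solution: e^(2t)[K_1·v + K_2·(t·v + w)].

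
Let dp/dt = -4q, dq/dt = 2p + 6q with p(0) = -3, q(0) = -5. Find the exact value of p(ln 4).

A = [[0,-4],[2,6]]; eigenvalues λ = 4, 2.
Eigenvectors: (1,-1) for λ=4, (-2,1) for λ=2.
From the initial condition, c_1 = 13, c_2 = 8.
p(ln 4) = (13)(4^4)(1) + (8)(4^2)(-2) = 3072.

3072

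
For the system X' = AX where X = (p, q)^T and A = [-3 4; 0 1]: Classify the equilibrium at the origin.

saddle

A = [[-3,4],[0,1]]; det(A-λI) = λ^2 + 2λ - 3.
λ = 1, -3: opposite signs.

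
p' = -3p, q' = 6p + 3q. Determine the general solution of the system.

Coefficient matrix A = [[-3, 0], [6, 3]].
Characteristic polynomial det(A - λI) = λ^2 - 9 = 0.
Eigenvalues λ = -3, 3.
For λ=-3: (A-λI) row 2 is [6, 6], so an eigenvector is (-1, 1).
For λ=3: (A-λI) row 1 is [-6, 0], so an eigenvector is (0, 1).
General solution: c_1e^(-3t)(-1,1) + c_2e^(3t)(0,1).

p(t) = -c_1e^(-3t), q(t) = c_1e^(-3t) + c_2e^(3t)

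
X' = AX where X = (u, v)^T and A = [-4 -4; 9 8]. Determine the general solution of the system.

Coefficient matrix A = [[-4, -4], [9, 8]].
Characteristic polynomial det(A - λI) = λ^2 - 4λ + 4 = 0.
Single eigenvalue λ = 2 with algebraic multiplicity 2.
Eigenvector v = (2,-3); generalized eigenvector w with (A-λI)w=v is (1,-2).
General solution: e^(2t)[c_1·v + c_2·(t·v + w)].

u(t) = 2c_1e^(2t) + 2c_2te^(2t) + c_2e^(2t), v(t) = -3c_1e^(2t) - 3c_2te^(2t) - 2c_2e^(2t)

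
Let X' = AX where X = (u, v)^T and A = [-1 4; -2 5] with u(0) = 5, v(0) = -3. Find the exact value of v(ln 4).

-672

A = [[-1,4],[-2,5]]; eigenvalues λ = 3, 1.
Eigenvectors: (1,1) for λ=3, (2,1) for λ=1.
From the initial condition, c_1 = -11, c_2 = 8.
v(ln 4) = (-11)(4^3)(1) + (8)(4^1)(1) = -672.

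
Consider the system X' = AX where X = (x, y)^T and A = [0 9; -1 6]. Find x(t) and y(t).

Coefficient matrix A = [[0, 9], [-1, 6]].
Characteristic polynomial det(A - λI) = λ^2 - 6λ + 9 = 0.
Single eigenvalue λ = 3 with algebraic multiplicity 2.
Eigenvector v = (3,1); generalized eigenvector w with (A-λI)w=v is (-1,0).
General solution: e^(3t)[C_1·v + C_2·(t·v + w)].

x(t) = 3C_1e^(3t) + 3C_2te^(3t) - C_2e^(3t), y(t) = C_1e^(3t) + C_2te^(3t)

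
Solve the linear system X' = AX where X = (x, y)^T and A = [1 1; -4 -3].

Coefficient matrix A = [[1, 1], [-4, -3]].
Characteristic polynomial det(A - λI) = λ^2 + 2λ + 1 = 0.
Single eigenvalue λ = -1 with algebraic multiplicity 2.
Eigenvector v = (1,-2); generalized eigenvector w with (A-λI)w=v is (-1,3).
General solution: e^(-t)[C_1·v + C_2·(t·v + w)].

x(t) = C_1e^(-t) + C_2te^(-t) - C_2e^(-t), y(t) = -2C_1e^(-t) - 2C_2te^(-t) + 3C_2e^(-t)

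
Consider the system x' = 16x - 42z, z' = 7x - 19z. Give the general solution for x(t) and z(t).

x(t) = -2C_1e^(-5t) - 3C_2e^(2t), z(t) = -C_1e^(-5t) - C_2e^(2t)

Coefficient matrix A = [[16, -42], [7, -19]].
Characteristic polynomial det(A - λI) = λ^2 + 3λ - 10 = 0.
Eigenvalues λ = -5, 2.
For λ=-5: (A-λI) row 1 is [21, -42], so an eigenvector is (-2, -1).
For λ=2: (A-λI) row 1 is [14, -42], so an eigenvector is (-3, -1).
General solution: C_1e^(-5t)(-2,-1) + C_2e^(2t)(-3,-1).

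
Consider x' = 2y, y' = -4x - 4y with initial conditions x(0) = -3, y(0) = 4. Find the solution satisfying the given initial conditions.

x(t) = e^(-2t)sin(2t) - 3e^(-2t)cos(2t), y(t) = 2e^(-2t)sin(2t) + 4e^(-2t)cos(2t)

Coefficient matrix A = [[0, 2], [-4, -4]].
Characteristic polynomial det(A - λI) = λ^2 + 4λ + 8 = 0.
Eigenvalues λ = -2 ± 2i (complex conjugate pair).
For λ=-2+2i: an eigenvector is (-1,1) - i(0,1) = (-1, 1 - i).
A real fundamental pair from Re and Im of e^((-2+2i)t)v: X_1 = e^(-2t)(cos(2t)·(-1,1) + sin(2t)·(0,1)), X_2 = e^(-2t)(sin(2t)·(-1,1) - cos(2t)·(0,1)).
General solution: c_1X_1 + c_2X_2.
Applying x(0)=-3, y(0)=4 gives c_1=3, c_2=-1.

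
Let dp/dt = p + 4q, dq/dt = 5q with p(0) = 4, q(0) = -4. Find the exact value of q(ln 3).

A = [[1,4],[0,5]]; eigenvalues λ = 1, 5.
Eigenvectors: (-1,0) for λ=1, (1,1) for λ=5.
From the initial condition, c_1 = -8, c_2 = -4.
q(ln 3) = (-8)(3^1)(0) + (-4)(3^5)(1) = -972.

-972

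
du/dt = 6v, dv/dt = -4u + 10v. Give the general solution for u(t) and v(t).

u(t) = -3c_1e^(4t) + c_2e^(6t), v(t) = -2c_1e^(4t) + c_2e^(6t)

Coefficient matrix A = [[0, 6], [-4, 10]].
Characteristic polynomial det(A - λI) = λ^2 - 10λ + 24 = 0.
Eigenvalues λ = 4, 6.
For λ=4: (A-λI) row 1 is [-4, 6], so an eigenvector is (-3, -2).
For λ=6: (A-λI) row 1 is [-6, 6], so an eigenvector is (1, 1).
General solution: c_1e^(4t)(-3,-2) + c_2e^(6t)(1,1).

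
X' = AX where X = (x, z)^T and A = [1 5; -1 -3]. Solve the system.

Coefficient matrix A = [[1, 5], [-1, -3]].
Characteristic polynomial det(A - λI) = λ^2 + 2λ + 2 = 0.
Eigenvalues λ = -1 ± i (complex conjugate pair).
For λ=-1+i: an eigenvector is (1,0) - i(2,-1) = (1 - 2i, 0 + i).
A real fundamental pair from Re and Im of e^((-1+i)t)v: X_1 = e^(-t)(cos(t)·(1,0) + sin(t)·(2,-1)), X_2 = e^(-t)(sin(t)·(1,0) - cos(t)·(2,-1)).
General solution: K_1X_1 + K_2X_2.

x(t) = 2K_1e^(-t)sin(t) + K_1e^(-t)cos(t) + K_2e^(-t)sin(t) - 2K_2e^(-t)cos(t), z(t) = -K_1e^(-t)sin(t) + K_2e^(-t)cos(t)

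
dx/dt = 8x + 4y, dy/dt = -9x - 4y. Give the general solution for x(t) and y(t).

Coefficient matrix A = [[8, 4], [-9, -4]].
Characteristic polynomial det(A - λI) = λ^2 - 4λ + 4 = 0.
Single eigenvalue λ = 2 with algebraic multiplicity 2.
Eigenvector v = (-2,3); generalized eigenvector w with (A-λI)w=v is (1,-2).
General solution: e^(2t)[K_1·v + K_2·(t·v + w)].

x(t) = -2K_1e^(2t) - 2K_2te^(2t) + K_2e^(2t), y(t) = 3K_1e^(2t) + 3K_2te^(2t) - 2K_2e^(2t)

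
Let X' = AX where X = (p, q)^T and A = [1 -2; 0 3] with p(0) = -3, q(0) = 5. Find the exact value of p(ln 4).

-312

A = [[1,-2],[0,3]]; eigenvalues λ = 3, 1.
Eigenvectors: (-1,1) for λ=3, (-1,0) for λ=1.
From the initial condition, c_1 = 5, c_2 = -2.
p(ln 4) = (5)(4^3)(-1) + (-2)(4^1)(-1) = -312.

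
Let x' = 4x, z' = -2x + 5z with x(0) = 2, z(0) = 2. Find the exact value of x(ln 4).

512

A = [[4,0],[-2,5]]; eigenvalues λ = 5, 4.
Eigenvectors: (0,-1) for λ=5, (-1,-2) for λ=4.
From the initial condition, c_1 = 2, c_2 = -2.
x(ln 4) = (2)(4^5)(0) + (-2)(4^4)(-1) = 512.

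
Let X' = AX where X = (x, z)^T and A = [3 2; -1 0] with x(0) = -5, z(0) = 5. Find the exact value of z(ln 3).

15

A = [[3,2],[-1,0]]; eigenvalues λ = 2, 1.
Eigenvectors: (2,-1) for λ=2, (1,-1) for λ=1.
From the initial condition, c_1 = 0, c_2 = -5.
z(ln 3) = (0)(3^2)(-1) + (-5)(3^1)(-1) = 15.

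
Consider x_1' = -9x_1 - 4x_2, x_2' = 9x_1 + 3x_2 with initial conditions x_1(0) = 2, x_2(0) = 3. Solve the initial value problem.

x_1(t) = -24te^(-3t) + 2e^(-3t), x_2(t) = 36te^(-3t) + 3e^(-3t)

Coefficient matrix A = [[-9, -4], [9, 3]].
Characteristic polynomial det(A - λI) = λ^2 + 6λ + 9 = 0.
Single eigenvalue λ = -3 with algebraic multiplicity 2.
Eigenvector v = (-2,3); generalized eigenvector w with (A-λI)w=v is (-1,2).
General solution: e^(-3t)[K_1·v + K_2·(t·v + w)].
Applying x_1(0)=2, x_2(0)=3 gives K_1=-7, K_2=12.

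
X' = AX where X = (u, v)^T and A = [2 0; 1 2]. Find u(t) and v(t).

Coefficient matrix A = [[2, 0], [1, 2]].
Characteristic polynomial det(A - λI) = λ^2 - 4λ + 4 = 0.
Single eigenvalue λ = 2 with algebraic multiplicity 2.
Eigenvector v = (0,1); generalized eigenvector w with (A-λI)w=v is (1,-3).
General solution: e^(2t)[C_1·v + C_2·(t·v + w)].

u(t) = C_2e^(2t), v(t) = C_1e^(2t) + C_2te^(2t) - 3C_2e^(2t)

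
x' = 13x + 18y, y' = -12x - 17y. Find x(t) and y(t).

x(t) = c_1e^(-5t) + 3c_2e^(t), y(t) = -c_1e^(-5t) - 2c_2e^(t)

Coefficient matrix A = [[13, 18], [-12, -17]].
Characteristic polynomial det(A - λI) = λ^2 + 4λ - 5 = 0.
Eigenvalues λ = -5, 1.
For λ=-5: (A-λI) row 1 is [18, 18], so an eigenvector is (1, -1).
For λ=1: (A-λI) row 1 is [12, 18], so an eigenvector is (3, -2).
General solution: c_1e^(-5t)(1,-1) + c_2e^(t)(3,-2).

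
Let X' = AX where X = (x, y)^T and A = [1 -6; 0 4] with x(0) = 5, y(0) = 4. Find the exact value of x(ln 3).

A = [[1,-6],[0,4]]; eigenvalues λ = 1, 4.
Eigenvectors: (-1,0) for λ=1, (-2,1) for λ=4.
From the initial condition, c_1 = -13, c_2 = 4.
x(ln 3) = (-13)(3^1)(-1) + (4)(3^4)(-2) = -609.

-609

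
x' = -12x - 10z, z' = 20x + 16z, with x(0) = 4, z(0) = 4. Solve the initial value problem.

Coefficient matrix A = [[-12, -10], [20, 16]].
Characteristic polynomial det(A - λI) = λ^2 - 4λ + 8 = 0.
Eigenvalues λ = 2 ± 2i (complex conjugate pair).
For λ=2+2i: an eigenvector is (-1,1) - i(2,-3) = (-1 - 2i, 1 + 3i).
A real fundamental pair from Re and Im of e^((2+2i)t)v: X_1 = e^(2t)(cos(2t)·(-1,1) + sin(2t)·(2,-3)), X_2 = e^(2t)(sin(2t)·(-1,1) - cos(2t)·(2,-3)).
General solution: C_1X_1 + C_2X_2.
Applying x(0)=4, z(0)=4 gives C_1=-20, C_2=8.

x(t) = -48e^(2t)sin(2t) + 4e^(2t)cos(2t), z(t) = 68e^(2t)sin(2t) + 4e^(2t)cos(2t)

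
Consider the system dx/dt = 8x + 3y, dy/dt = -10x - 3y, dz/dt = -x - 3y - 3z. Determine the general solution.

x(t) = -K_1e^(2t) - 3K_3e^(3t), y(t) = 2K_1e^(2t) + 5K_3e^(3t), z(t) = -K_1e^(2t) + K_2e^(-3t) - 2K_3e^(3t)

Coefficient matrix A = [[8, 3, 0], [-10, -3, 0], [-1, -3, -3]].
det(A - λI) = 0 gives eigenvalues λ = 2, -3, 3.
For λ=2: eigenvector (-1,2,-1).
For λ=-3: eigenvector (0,0,1).
For λ=3: eigenvector (-3,5,-2).
General solution: K_1e^(2t)(-1,2,-1) + K_2e^(-3t)(0,0,1) + K_3e^(3t)(-3,5,-2).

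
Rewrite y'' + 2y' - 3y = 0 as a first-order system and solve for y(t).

Let x_1 = y, x_2 = y'. Then x_1' = x_2 and x_2' = 3x_1 - 2x_2.
A = [[0,1],[3,-2]]; det(A-λI) = λ^2 + 2λ - 3.
Eigenvalues λ = -3, 1 with eigenvectors (1,-3), (1,1).

y(t) = C_1e^(-3t) + C_2e^(t)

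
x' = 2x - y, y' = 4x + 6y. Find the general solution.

x(t) = -c_1e^(4t) - c_2te^(4t) - c_2e^(4t), y(t) = 2c_1e^(4t) + 2c_2te^(4t) + 3c_2e^(4t)

Coefficient matrix A = [[2, -1], [4, 6]].
Characteristic polynomial det(A - λI) = λ^2 - 8λ + 16 = 0.
Single eigenvalue λ = 4 with algebraic multiplicity 2.
Eigenvector v = (-1,2); generalized eigenvector w with (A-λI)w=v is (-1,3).
General solution: e^(4t)[c_1·v + c_2·(t·v + w)].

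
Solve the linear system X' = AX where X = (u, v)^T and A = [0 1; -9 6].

u(t) = C_1e^(3t) + C_2te^(3t), v(t) = 3C_1e^(3t) + 3C_2te^(3t) + C_2e^(3t)

Coefficient matrix A = [[0, 1], [-9, 6]].
Characteristic polynomial det(A - λI) = λ^2 - 6λ + 9 = 0.
Single eigenvalue λ = 3 with algebraic multiplicity 2.
Eigenvector v = (1,3); generalized eigenvector w with (A-λI)w=v is (0,1).
General solution: e^(3t)[C_1·v + C_2·(t·v + w)].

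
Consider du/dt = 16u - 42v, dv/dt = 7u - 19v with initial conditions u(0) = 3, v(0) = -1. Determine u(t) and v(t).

u(t) = 15e^(2t) - 12e^(-5t), v(t) = 5e^(2t) - 6e^(-5t)

Coefficient matrix A = [[16, -42], [7, -19]].
Characteristic polynomial det(A - λI) = λ^2 + 3λ - 10 = 0.
Eigenvalues λ = 2, -5.
For λ=2: (A-λI) row 1 is [14, -42], so an eigenvector is (-3, -1).
For λ=-5: (A-λI) row 1 is [21, -42], so an eigenvector is (-2, -1).
General solution: c_1e^(2t)(-3,-1) + c_2e^(-5t)(-2,-1).
Applying u(0)=3, v(0)=-1 gives c_1=-5, c_2=6.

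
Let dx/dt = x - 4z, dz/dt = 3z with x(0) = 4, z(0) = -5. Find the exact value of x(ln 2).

68

A = [[1,-4],[0,3]]; eigenvalues λ = 1, 3.
Eigenvectors: (-1,0) for λ=1, (-2,1) for λ=3.
From the initial condition, c_1 = 6, c_2 = -5.
x(ln 2) = (6)(2^1)(-1) + (-5)(2^3)(-2) = 68.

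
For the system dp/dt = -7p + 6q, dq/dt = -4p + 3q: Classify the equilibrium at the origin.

stable node

A = [[-7,6],[-4,3]]; det(A-λI) = λ^2 + 4λ + 3.
λ = -1, -3: both negative.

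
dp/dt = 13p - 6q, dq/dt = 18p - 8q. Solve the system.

p(t) = 2K_1e^(4t) - K_2e^(t), q(t) = 3K_1e^(4t) - 2K_2e^(t)

Coefficient matrix A = [[13, -6], [18, -8]].
Characteristic polynomial det(A - λI) = λ^2 - 5λ + 4 = 0.
Eigenvalues λ = 4, 1.
For λ=4: (A-λI) row 1 is [9, -6], so an eigenvector is (2, 3).
For λ=1: (A-λI) row 1 is [12, -6], so an eigenvector is (-1, -2).
General solution: K_1e^(4t)(2,3) + K_2e^(t)(-1,-2).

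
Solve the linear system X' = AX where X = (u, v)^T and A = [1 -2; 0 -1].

u(t) = -c_1e^(t) + c_2e^(-t), v(t) = c_2e^(-t)

Coefficient matrix A = [[1, -2], [0, -1]].
Characteristic polynomial det(A - λI) = λ^2 - 1 = 0.
Eigenvalues λ = 1, -1.
For λ=1: (A-λI) row 1 is [0, -2], so an eigenvector is (-1, 0).
For λ=-1: (A-λI) row 1 is [2, -2], so an eigenvector is (1, 1).
General solution: c_1e^(t)(-1,0) + c_2e^(-t)(1,1).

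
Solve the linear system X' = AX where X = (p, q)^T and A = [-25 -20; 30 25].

p(t) = -2c_1e^(5t) - c_2e^(-5t), q(t) = 3c_1e^(5t) + c_2e^(-5t)

Coefficient matrix A = [[-25, -20], [30, 25]].
Characteristic polynomial det(A - λI) = λ^2 - 25 = 0.
Eigenvalues λ = 5, -5.
For λ=5: (A-λI) row 1 is [-30, -20], so an eigenvector is (-2, 3).
For λ=-5: (A-λI) row 1 is [-20, -20], so an eigenvector is (-1, 1).
General solution: c_1e^(5t)(-2,3) + c_2e^(-5t)(-1,1).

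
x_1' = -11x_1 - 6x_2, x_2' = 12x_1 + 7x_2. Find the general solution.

Coefficient matrix A = [[-11, -6], [12, 7]].
Characteristic polynomial det(A - λI) = λ^2 + 4λ - 5 = 0.
Eigenvalues λ = 1, -5.
For λ=1: (A-λI) row 1 is [-12, -6], so an eigenvector is (1, -2).
For λ=-5: (A-λI) row 1 is [-6, -6], so an eigenvector is (1, -1).
General solution: K_1e^(t)(1,-2) + K_2e^(-5t)(1,-1).

x_1(t) = K_1e^(t) + K_2e^(-5t), x_2(t) = -2K_1e^(t) - K_2e^(-5t)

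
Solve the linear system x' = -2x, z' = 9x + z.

x(t) = -C_1e^(-2t), z(t) = 3C_1e^(-2t) + C_2e^(t)

Coefficient matrix A = [[-2, 0], [9, 1]].
Characteristic polynomial det(A - λI) = λ^2 + λ - 2 = 0.
Eigenvalues λ = -2, 1.
For λ=-2: (A-λI) row 2 is [9, 3], so an eigenvector is (-1, 3).
For λ=1: (A-λI) row 1 is [-3, 0], so an eigenvector is (0, 1).
General solution: C_1e^(-2t)(-1,3) + C_2e^(t)(0,1).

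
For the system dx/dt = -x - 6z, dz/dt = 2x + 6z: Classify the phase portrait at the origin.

A = [[-1,-6],[2,6]]; det(A-λI) = λ^2 - 5λ + 6.
λ = 3, 2: both positive.

unstable node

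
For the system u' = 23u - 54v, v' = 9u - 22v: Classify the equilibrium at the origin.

A = [[23,-54],[9,-22]]; det(A-λI) = λ^2 - λ - 20.
λ = -4, 5: opposite signs.

saddle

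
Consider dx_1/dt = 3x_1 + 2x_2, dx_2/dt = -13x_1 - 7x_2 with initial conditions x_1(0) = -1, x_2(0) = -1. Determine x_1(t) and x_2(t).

x_1(t) = -7e^(-2t)sin(t) - e^(-2t)cos(t), x_2(t) = 18e^(-2t)sin(t) - e^(-2t)cos(t)

Coefficient matrix A = [[3, 2], [-13, -7]].
Characteristic polynomial det(A - λI) = λ^2 + 4λ + 5 = 0.
Eigenvalues λ = -2 ± i (complex conjugate pair).
For λ=-2+i: an eigenvector is (-1,2) - i(-1,3) = (-1 + i, 2 - 3i).
A real fundamental pair from Re and Im of e^((-2+i)t)v: X_1 = e^(-2t)(cos(t)·(-1,2) + sin(t)·(-1,3)), X_2 = e^(-2t)(sin(t)·(-1,2) - cos(t)·(-1,3)).
General solution: C_1X_1 + C_2X_2.
Applying x_1(0)=-1, x_2(0)=-1 gives C_1=4, C_2=3.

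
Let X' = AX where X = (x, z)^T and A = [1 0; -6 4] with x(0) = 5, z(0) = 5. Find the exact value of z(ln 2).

A = [[1,0],[-6,4]]; eigenvalues λ = 1, 4.
Eigenvectors: (-1,-2) for λ=1, (0,1) for λ=4.
From the initial condition, c_1 = -5, c_2 = -5.
z(ln 2) = (-5)(2^1)(-2) + (-5)(2^4)(1) = -60.

-60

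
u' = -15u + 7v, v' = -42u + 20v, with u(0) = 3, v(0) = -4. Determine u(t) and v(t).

u(t) = -10e^(6t) + 13e^(-t), v(t) = -30e^(6t) + 26e^(-t)

Coefficient matrix A = [[-15, 7], [-42, 20]].
Characteristic polynomial det(A - λI) = λ^2 - 5λ - 6 = 0.
Eigenvalues λ = 6, -1.
For λ=6: (A-λI) row 1 is [-21, 7], so an eigenvector is (-1, -3).
For λ=-1: (A-λI) row 1 is [-14, 7], so an eigenvector is (-1, -2).
General solution: K_1e^(6t)(-1,-3) + K_2e^(-t)(-1,-2).
Applying u(0)=3, v(0)=-4 gives K_1=10, K_2=-13.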